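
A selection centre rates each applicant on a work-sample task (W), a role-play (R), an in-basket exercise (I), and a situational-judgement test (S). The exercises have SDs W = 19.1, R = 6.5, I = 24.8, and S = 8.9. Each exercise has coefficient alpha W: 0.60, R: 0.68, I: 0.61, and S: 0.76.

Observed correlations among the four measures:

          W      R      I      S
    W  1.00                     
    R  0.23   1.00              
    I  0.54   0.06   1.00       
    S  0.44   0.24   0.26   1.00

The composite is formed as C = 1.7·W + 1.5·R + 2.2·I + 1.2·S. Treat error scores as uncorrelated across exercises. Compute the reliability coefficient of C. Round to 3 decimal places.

Var(C) = 1.7²·19.1² + 1.5²·6.5² + 2.2²·24.8² + 1.2²·8.9² + 2·[2.55·19.1·6.5·0.23 + 3.74·19.1·24.8·0.54 + 2.04·19.1·8.9·0.44 + 3.3·6.5·24.8·0.06 + 1.8·6.5·8.9·0.24 + 2.64·24.8·8.9·0.26] = 4240.22 + 2780.9 = 7021.12.
Because errors are independent across components, Cov(Tᵢ,Tⱼ) = Cov(Xᵢ,Xⱼ); the off-diagonal part of the true-score variance is the same as above.
True-score variance = [1.7²·19.1²·0.60 + 1.5²·6.5²·0.68 + 2.2²·24.8²·0.61 + 1.2²·8.9²·0.76] + 2780.9 = 2599.75 + 2780.9 = 5380.66.
Reliability = 5380.66 / 7021.12 = 0.766.

0.766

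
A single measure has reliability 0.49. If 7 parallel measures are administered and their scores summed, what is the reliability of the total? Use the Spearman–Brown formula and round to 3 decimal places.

ρ_k = kρ / (1 + (k−1)ρ) = 7·0.49 / (1 + 6·0.49) = 3.430 / 3.940 = 0.871.

0.871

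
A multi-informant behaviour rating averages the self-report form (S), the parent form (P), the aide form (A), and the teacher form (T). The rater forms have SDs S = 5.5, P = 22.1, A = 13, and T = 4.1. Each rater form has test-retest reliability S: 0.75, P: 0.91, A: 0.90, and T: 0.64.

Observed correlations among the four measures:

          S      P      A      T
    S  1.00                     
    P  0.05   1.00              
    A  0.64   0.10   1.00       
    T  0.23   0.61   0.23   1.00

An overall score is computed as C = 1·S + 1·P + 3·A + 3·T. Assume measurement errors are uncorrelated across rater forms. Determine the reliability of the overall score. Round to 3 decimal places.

Var(C) = 5.5² + 22.1² + 3²·13² + 3²·4.1² + 2·[5.5·22.1·0.05 + 3·5.5·13·0.64 + 3·5.5·4.1·0.23 + 3·22.1·13·0.10 + 3·22.1·4.1·0.61 + 9·13·4.1·0.23] = 2190.95 + 1042.51 = 3233.46.
With uncorrelated errors the cross-covariances are all true-score covariance, so they carry over unchanged; only the diagonal terms shrink to ρᵢσᵢ².
True-score variance = [5.5²·0.75 + 22.1²·0.91 + 3²·13²·0.90 + 3²·4.1²·0.64] + 1042.51 = 1932.87 + 1042.51 = 2975.37.
Reliability = 2975.37 / 3233.46 = 0.920.

0.920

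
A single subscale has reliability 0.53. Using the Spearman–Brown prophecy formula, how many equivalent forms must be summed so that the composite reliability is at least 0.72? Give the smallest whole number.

k ≥ ρ*(1−ρ₁)/(ρ₁(1−ρ*)) = 0.72·0.47 / (0.53·0.28) = 2.280.
Smallest integer k = 3.

3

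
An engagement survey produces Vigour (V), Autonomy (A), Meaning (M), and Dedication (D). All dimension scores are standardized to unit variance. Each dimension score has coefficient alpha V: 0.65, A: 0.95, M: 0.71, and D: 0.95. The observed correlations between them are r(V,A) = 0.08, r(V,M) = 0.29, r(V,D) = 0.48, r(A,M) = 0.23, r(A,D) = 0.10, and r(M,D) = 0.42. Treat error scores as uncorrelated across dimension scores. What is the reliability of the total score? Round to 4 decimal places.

Var(V+A+M+D) = 4 + 2·[0.08 + 0.29 + 0.48 + 0.23 + 0.10 + 0.42] = 4 + 3.2 = 7.2.
Because errors are independent across components, Cov(Tᵢ,Tⱼ) = Cov(Xᵢ,Xⱼ); the off-diagonal part of the true-score variance is the same as above.
True-score variance = [0.65 + 0.95 + 0.71 + 0.95] + 3.2 = 3.26 + 3.2 = 6.46.
Reliability = 6.46 / 7.2 = 0.8972.

0.8972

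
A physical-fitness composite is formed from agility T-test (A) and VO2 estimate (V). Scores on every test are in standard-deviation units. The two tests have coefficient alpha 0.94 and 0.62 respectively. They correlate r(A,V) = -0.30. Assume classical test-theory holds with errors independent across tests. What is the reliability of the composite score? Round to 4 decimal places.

0.6857

Var(A+V) = 2 + 2·[(-0.30)] = 2 − 0.6 = 1.4.
Under uncorrelated errors the observed covariances equal the true-score covariances, so only the own-variance terms attenuate.
True-score variance = [0.94 + 0.62] − 0.6 = 1.56 − 0.6 = 0.96.
Reliability = 0.96 / 1.4 = 0.6857.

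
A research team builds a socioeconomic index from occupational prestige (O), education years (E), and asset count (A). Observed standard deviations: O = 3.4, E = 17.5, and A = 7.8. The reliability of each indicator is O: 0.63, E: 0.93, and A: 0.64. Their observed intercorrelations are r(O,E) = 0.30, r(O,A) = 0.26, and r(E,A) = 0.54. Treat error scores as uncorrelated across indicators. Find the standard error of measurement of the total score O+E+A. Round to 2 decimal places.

Var(total) = 378.65 + 196.91 = 575.56.
True-score variance = 331.033 + 196.91 = 527.943, so reliability = 0.9173.
Error variance = 575.56 − 527.943 = 47.6171; SEM = √47.6171 = 6.90.

6.90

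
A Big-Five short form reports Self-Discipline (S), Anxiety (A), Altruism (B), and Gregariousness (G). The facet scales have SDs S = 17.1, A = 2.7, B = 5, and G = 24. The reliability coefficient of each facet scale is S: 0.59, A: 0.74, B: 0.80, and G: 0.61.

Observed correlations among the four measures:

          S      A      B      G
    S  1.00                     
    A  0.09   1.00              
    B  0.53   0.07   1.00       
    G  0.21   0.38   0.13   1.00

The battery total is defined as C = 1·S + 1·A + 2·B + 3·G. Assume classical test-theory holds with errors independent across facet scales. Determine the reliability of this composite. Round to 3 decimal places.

0.674

Var(C) = 17.1² + 2.7² + 2²·5² + 3²·24² + 2·[17.1·2.7·0.09 + 2·17.1·5·0.53 + 3·17.1·24·0.21 + 2·2.7·5·0.07 + 3·2.7·24·0.38 + 6·5·24·0.13] = 5583.7 + 1045.4 = 6629.1.
Under uncorrelated errors the observed covariances equal the true-score covariances, so only the own-variance terms attenuate.
True-score variance = [17.1²·0.59 + 2.7²·0.74 + 2²·5²·0.80 + 3²·24²·0.61] + 1045.4 = 3420.16 + 1045.4 = 4465.56.
Reliability = 4465.56 / 6629.1 = 0.674.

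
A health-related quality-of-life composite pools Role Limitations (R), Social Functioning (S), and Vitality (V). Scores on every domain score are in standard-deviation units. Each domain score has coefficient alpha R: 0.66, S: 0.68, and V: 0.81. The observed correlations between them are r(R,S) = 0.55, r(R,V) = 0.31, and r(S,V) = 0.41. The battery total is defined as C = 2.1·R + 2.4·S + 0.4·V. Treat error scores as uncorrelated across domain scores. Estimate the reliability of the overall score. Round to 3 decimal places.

Var(C) = 2.1² + 2.4² + 0.4² + 2·[5.04·0.55 + 0.84·0.31 + 0.96·0.41] = 10.33 + 6.852 = 17.182.
Because errors are independent across components, Cov(Tᵢ,Tⱼ) = Cov(Xᵢ,Xⱼ); the off-diagonal part of the true-score variance is the same as above.
True-score variance = [2.1²·0.66 + 2.4²·0.68 + 0.4²·0.81] + 6.852 = 6.957 + 6.852 = 13.809.
Reliability = 13.809 / 17.182 = 0.804.

0.804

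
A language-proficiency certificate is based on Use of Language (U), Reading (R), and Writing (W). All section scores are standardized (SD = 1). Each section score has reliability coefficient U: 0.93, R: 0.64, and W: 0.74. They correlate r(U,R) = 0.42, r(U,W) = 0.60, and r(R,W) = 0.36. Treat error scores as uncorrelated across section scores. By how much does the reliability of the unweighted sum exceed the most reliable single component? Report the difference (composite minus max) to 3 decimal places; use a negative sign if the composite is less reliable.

Var(sum) = 3 + 2.76 = 5.76; true-score variance = 2.31 + 2.76 = 5.07; composite reliability = 0.8802.
Max component reliability = 0.9300.
Difference = 0.8802 − 0.9300 = -0.050.

-0.050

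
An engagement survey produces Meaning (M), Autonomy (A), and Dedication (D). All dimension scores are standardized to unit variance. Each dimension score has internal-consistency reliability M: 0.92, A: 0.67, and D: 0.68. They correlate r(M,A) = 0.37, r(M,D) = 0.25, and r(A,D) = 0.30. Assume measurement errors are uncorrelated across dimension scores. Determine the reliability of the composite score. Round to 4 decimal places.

Var(M+A+D) = 3 + 2·[0.37 + 0.25 + 0.30] = 3 + 1.84 = 4.84.
With uncorrelated errors the cross-covariances are all true-score covariance, so they carry over unchanged; only the diagonal terms shrink to ρᵢσᵢ².
True-score variance = [0.92 + 0.67 + 0.68] + 1.84 = 2.27 + 1.84 = 4.11.
Reliability = 4.11 / 4.84 = 0.8492.

0.8492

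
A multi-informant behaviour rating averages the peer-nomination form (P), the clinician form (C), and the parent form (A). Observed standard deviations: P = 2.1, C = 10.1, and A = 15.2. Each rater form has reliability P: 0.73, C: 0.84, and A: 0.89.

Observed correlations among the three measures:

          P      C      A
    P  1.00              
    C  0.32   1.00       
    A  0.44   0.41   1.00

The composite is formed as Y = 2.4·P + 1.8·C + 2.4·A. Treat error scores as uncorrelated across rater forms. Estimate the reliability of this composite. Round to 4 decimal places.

Var(Y) = 2.4²·2.1² + 1.8²·10.1² + 2.4²·15.2² + 2·[4.32·2.1·10.1·0.32 + 5.76·2.1·15.2·0.44 + 4.32·10.1·15.2·0.41] = 1686.7 + 764.267 = 2450.97.
Under uncorrelated errors the observed covariances equal the true-score covariances, so only the own-variance terms attenuate.
True-score variance = [2.4²·2.1²·0.73 + 1.8²·10.1²·0.84 + 2.4²·15.2²·0.89] + 764.267 = 1480.58 + 764.267 = 2244.84.
Reliability = 2244.84 / 2450.97 = 0.9159.

0.9159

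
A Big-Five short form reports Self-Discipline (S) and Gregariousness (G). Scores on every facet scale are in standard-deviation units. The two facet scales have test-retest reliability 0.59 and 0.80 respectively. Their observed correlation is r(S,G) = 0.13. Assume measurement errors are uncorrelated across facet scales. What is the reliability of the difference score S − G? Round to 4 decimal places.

Var(S−G) = 1 + 1 − 2·0.13 = 2 − 0.26 = 1.74.
With uncorrelated errors the cross-covariances are all true-score covariance, so they carry over unchanged; only the diagonal terms shrink to ρᵢσᵢ².
True-score variance = [0.59 + 0.80] − 0.26 = 1.39 − 0.26 = 1.13.
Reliability = 1.13 / 1.74 = 0.6494.

0.6494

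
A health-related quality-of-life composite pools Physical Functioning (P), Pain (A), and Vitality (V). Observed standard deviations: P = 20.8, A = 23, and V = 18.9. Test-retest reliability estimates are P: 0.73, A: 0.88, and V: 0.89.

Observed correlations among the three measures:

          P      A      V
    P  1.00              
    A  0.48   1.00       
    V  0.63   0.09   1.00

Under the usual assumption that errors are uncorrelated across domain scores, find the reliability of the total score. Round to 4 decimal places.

0.9066

Var(P+A+V) = 20.8² + 23² + 18.9² + 2·[20.8·23·0.48 + 20.8·18.9·0.63 + 23·18.9·0.09] = 1318.85 + 1032.84 = 2351.69.
Under uncorrelated errors the observed covariances equal the true-score covariances, so only the own-variance terms attenuate.
True-score variance = [20.8²·0.73 + 23²·0.88 + 18.9²·0.89] + 1032.84 = 1099.26 + 1032.84 = 2132.11.
Reliability = 2132.11 / 2351.69 = 0.9066.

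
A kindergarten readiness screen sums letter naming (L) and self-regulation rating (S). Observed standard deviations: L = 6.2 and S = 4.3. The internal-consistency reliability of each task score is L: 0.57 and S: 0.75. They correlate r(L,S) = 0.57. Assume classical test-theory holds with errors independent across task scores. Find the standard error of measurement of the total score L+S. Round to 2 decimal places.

4.60

Var(total) = 56.93 + 30.3924 = 87.3224.
True-score variance = 35.7783 + 30.3924 = 66.1707, so reliability = 0.7578.
Error variance = 87.3224 − 66.1707 = 21.1517; SEM = √21.1517 = 4.60.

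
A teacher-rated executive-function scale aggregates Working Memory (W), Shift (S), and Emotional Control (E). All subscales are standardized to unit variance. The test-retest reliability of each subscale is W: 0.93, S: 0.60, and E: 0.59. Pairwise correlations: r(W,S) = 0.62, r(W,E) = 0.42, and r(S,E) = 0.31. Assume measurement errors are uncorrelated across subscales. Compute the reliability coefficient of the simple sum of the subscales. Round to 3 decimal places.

0.846

Var(W+S+E) = 3 + 2·[0.62 + 0.42 + 0.31] = 3 + 2.7 = 5.7.
Because errors are independent across components, Cov(Tᵢ,Tⱼ) = Cov(Xᵢ,Xⱼ); the off-diagonal part of the true-score variance is the same as above.
True-score variance = [0.93 + 0.60 + 0.59] + 2.7 = 2.12 + 2.7 = 4.82.
Reliability = 4.82 / 5.7 = 0.846.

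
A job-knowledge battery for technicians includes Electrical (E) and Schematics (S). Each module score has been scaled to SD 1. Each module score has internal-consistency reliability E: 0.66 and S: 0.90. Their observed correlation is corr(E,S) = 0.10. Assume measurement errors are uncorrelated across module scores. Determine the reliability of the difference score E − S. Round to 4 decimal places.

0.7556

Var(E−S) = 1 + 1 − 2·0.10 = 2 − 0.2 = 1.8.
Under uncorrelated errors the observed covariances equal the true-score covariances, so only the own-variance terms attenuate.
True-score variance = [0.66 + 0.90] − 0.2 = 1.56 − 0.2 = 1.36.
Reliability = 1.36 / 1.8 = 0.7556.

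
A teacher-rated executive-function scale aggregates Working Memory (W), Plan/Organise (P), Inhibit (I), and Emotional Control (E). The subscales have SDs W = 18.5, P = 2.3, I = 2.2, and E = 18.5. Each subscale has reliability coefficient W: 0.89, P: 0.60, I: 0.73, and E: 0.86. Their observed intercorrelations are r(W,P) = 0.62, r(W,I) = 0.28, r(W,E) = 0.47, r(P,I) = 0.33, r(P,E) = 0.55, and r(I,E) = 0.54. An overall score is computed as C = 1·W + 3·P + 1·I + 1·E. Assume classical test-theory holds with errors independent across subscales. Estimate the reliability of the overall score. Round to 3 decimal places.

0.926

Var(C) = 18.5² + 3²·2.3² + 2.2² + 18.5² + 2·[3·18.5·2.3·0.62 + 18.5·2.2·0.28 + 18.5·18.5·0.47 + 3·2.3·2.2·0.33 + 3·2.3·18.5·0.55 + 2.2·18.5·0.54] = 736.95 + 697.183 = 1434.13.
Under uncorrelated errors the observed covariances equal the true-score covariances, so only the own-variance terms attenuate.
True-score variance = [18.5²·0.89 + 3²·2.3²·0.60 + 2.2²·0.73 + 18.5²·0.86] + 697.183 = 631.037 + 697.183 = 1328.22.
Reliability = 1328.22 / 1434.13 = 0.926.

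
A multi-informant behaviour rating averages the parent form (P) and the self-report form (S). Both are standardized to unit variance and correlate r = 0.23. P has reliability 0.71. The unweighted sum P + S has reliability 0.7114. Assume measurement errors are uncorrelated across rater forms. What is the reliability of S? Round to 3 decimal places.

Var(P+S) = 2 + 2·0.23 = 2.460.
True-score variance = ρ_P + ρ_S + 2·0.23, so 0.7114 = (0.71 + ρ_S + 0.46) / 2.460.
ρ_S = 0.7114·2.460 − 0.71 − 0.46 = 0.580.

0.580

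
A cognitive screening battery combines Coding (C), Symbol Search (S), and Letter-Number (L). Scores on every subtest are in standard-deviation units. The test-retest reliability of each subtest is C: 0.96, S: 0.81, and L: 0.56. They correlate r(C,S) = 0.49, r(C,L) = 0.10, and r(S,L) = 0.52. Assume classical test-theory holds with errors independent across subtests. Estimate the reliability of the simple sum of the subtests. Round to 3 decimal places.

0.872

Var(C+S+L) = 3 + 2·[0.49 + 0.10 + 0.52] = 3 + 2.22 = 5.22.
Under uncorrelated errors the observed covariances equal the true-score covariances, so only the own-variance terms attenuate.
True-score variance = [0.96 + 0.81 + 0.56] + 2.22 = 2.33 + 2.22 = 4.55.
Reliability = 4.55 / 5.22 = 0.872.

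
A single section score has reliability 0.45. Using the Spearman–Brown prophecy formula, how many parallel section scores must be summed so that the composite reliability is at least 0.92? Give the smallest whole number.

15

k ≥ ρ*(1−ρ₁)/(ρ₁(1−ρ*)) = 0.92·0.55 / (0.45·0.08) = 14.056.
Smallest integer k = 15.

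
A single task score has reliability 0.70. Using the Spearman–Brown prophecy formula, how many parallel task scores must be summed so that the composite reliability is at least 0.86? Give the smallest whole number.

k ≥ ρ*(1−ρ₁)/(ρ₁(1−ρ*)) = 0.86·0.30 / (0.70·0.14) = 2.633.
Smallest integer k = 3.

3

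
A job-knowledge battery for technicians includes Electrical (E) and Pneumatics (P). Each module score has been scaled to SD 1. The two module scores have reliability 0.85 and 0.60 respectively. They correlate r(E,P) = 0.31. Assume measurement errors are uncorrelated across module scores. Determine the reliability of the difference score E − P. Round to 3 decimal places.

Var(E−P) = 1 + 1 − 2·0.31 = 2 − 0.62 = 1.38.
Because errors are independent across components, Cov(Tᵢ,Tⱼ) = Cov(Xᵢ,Xⱼ); the off-diagonal part of the true-score variance is the same as above.
True-score variance = [0.85 + 0.60] − 0.62 = 1.45 − 0.62 = 0.83.
Reliability = 0.83 / 1.38 = 0.601.

0.601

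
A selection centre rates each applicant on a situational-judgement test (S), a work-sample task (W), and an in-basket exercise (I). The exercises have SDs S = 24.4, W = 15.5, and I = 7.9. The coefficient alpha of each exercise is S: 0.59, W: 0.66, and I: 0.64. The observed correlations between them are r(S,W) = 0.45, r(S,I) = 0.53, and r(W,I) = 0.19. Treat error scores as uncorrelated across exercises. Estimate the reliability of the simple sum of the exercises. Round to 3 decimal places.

Var(S+W+I) = 24.4² + 15.5² + 7.9² + 2·[24.4·15.5·0.45 + 24.4·7.9·0.53 + 15.5·7.9·0.19] = 898.02 + 591.237 = 1489.26.
Because errors are independent across components, Cov(Tᵢ,Tⱼ) = Cov(Xᵢ,Xⱼ); the off-diagonal part of the true-score variance is the same as above.
True-score variance = [24.4²·0.59 + 15.5²·0.66 + 7.9²·0.64] + 591.237 = 549.77 + 591.237 = 1141.01.
Reliability = 1141.01 / 1489.26 = 0.766.

0.766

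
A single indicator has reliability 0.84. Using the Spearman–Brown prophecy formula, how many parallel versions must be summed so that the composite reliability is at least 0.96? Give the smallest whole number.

k ≥ ρ*(1−ρ₁)/(ρ₁(1−ρ*)) = 0.96·0.16 / (0.84·0.04) = 4.571.
Smallest integer k = 5.

5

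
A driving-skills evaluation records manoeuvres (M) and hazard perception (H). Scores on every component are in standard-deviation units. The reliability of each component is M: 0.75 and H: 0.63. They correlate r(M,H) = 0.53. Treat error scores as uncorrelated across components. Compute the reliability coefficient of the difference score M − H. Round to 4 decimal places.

0.3404

Var(M−H) = 1 + 1 − 2·0.53 = 2 − 1.06 = 0.94.
With uncorrelated errors the cross-covariances are all true-score covariance, so they carry over unchanged; only the diagonal terms shrink to ρᵢσᵢ².
True-score variance = [0.75 + 0.63] − 1.06 = 1.38 − 1.06 = 0.32.
Reliability = 0.32 / 0.94 = 0.3404.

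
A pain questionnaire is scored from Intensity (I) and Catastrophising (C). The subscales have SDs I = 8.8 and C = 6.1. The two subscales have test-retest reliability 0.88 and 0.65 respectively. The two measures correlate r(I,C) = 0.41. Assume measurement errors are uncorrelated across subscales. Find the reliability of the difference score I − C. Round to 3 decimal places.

Var(I−C) = 8.8² + 6.1² − 2·8.8·6.1·0.41 = 114.65 − 44.0176 = 70.6324.
With uncorrelated errors the cross-covariances are all true-score covariance, so they carry over unchanged; only the diagonal terms shrink to ρᵢσᵢ².
True-score variance = [8.8²·0.88 + 6.1²·0.65] − 44.0176 = 92.3337 − 44.0176 = 48.3161.
Reliability = 48.3161 / 70.6324 = 0.684.

0.684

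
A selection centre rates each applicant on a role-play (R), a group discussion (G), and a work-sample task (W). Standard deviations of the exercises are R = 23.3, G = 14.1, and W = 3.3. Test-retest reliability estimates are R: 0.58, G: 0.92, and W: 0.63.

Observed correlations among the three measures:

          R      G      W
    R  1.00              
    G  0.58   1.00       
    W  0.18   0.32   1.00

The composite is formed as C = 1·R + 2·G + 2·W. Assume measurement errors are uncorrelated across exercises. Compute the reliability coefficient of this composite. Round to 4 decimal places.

Var(C) = 23.3² + 2²·14.1² + 2²·3.3² + 2·[2·23.3·14.1·0.58 + 2·23.3·3.3·0.18 + 4·14.1·3.3·0.32] = 1381.69 + 936.667 = 2318.36.
With uncorrelated errors the cross-covariances are all true-score covariance, so they carry over unchanged; only the diagonal terms shrink to ρᵢσᵢ².
True-score variance = [23.3²·0.58 + 2²·14.1²·0.92 + 2²·3.3²·0.63] + 936.667 = 1073.94 + 936.667 = 2010.61.
Reliability = 2010.61 / 2318.36 = 0.8673.

0.8673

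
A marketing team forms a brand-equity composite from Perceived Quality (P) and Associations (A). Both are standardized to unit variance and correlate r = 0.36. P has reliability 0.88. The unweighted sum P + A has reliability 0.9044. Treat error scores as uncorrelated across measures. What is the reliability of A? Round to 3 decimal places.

Var(P+A) = 2 + 2·0.36 = 2.720.
True-score variance = ρ_P + ρ_A + 2·0.36, so 0.9044 = (0.88 + ρ_A + 0.72) / 2.720.
ρ_A = 0.9044·2.720 − 0.88 − 0.72 = 0.860.

0.860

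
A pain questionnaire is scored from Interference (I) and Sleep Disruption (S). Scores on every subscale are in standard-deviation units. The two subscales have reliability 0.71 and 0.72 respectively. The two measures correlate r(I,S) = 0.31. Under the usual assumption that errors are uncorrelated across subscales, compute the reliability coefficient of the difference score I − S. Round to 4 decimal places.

Var(I−S) = 1 + 1 − 2·0.31 = 2 − 0.62 = 1.38.
Because errors are independent across components, Cov(Tᵢ,Tⱼ) = Cov(Xᵢ,Xⱼ); the off-diagonal part of the true-score variance is the same as above.
True-score variance = [0.71 + 0.72] − 0.62 = 1.43 − 0.62 = 0.81.
Reliability = 0.81 / 1.38 = 0.5870.

0.5870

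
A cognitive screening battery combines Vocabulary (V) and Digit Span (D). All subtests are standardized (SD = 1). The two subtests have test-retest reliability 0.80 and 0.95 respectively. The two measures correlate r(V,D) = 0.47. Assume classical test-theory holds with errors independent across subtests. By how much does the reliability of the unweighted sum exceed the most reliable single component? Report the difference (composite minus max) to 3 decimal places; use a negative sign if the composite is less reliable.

Var(sum) = 2 + 0.94 = 2.94; true-score variance = 1.75 + 0.94 = 2.69; composite reliability = 0.9150.
Max component reliability = 0.9500.
Difference = 0.9150 − 0.9500 = -0.035.

-0.035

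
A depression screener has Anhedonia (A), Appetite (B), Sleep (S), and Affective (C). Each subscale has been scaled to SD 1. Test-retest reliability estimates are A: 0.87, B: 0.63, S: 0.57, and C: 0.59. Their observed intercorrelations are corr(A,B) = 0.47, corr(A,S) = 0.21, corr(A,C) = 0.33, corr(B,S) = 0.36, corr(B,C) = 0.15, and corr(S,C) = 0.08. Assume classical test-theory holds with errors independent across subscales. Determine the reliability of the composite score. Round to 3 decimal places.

Var(A+B+S+C) = 4 + 2·[0.47 + 0.21 + 0.33 + 0.36 + 0.15 + 0.08] = 4 + 3.2 = 7.2.
With uncorrelated errors the cross-covariances are all true-score covariance, so they carry over unchanged; only the diagonal terms shrink to ρᵢσᵢ².
True-score variance = [0.87 + 0.63 + 0.57 + 0.59] + 3.2 = 2.66 + 3.2 = 5.86.
Reliability = 5.86 / 7.2 = 0.814.

0.814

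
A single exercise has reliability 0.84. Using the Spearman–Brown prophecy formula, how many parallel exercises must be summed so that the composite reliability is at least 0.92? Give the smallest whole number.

3

k ≥ ρ*(1−ρ₁)/(ρ₁(1−ρ*)) = 0.92·0.16 / (0.84·0.08) = 2.190.
Smallest integer k = 3.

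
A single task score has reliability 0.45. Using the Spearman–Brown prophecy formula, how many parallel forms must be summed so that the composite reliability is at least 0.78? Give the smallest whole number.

5

k ≥ ρ*(1−ρ₁)/(ρ₁(1−ρ*)) = 0.78·0.55 / (0.45·0.22) = 4.333.
Smallest integer k = 5.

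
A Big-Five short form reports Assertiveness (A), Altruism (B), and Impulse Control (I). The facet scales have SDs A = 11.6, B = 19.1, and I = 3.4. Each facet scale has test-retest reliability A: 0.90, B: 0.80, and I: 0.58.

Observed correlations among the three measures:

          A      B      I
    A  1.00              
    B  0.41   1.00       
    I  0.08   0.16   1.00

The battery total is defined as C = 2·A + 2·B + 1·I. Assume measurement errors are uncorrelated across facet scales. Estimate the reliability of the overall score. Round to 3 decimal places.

Var(C) = 2²·11.6² + 2²·19.1² + 3.4² + 2·[4·11.6·19.1·0.41 + 2·11.6·3.4·0.08 + 2·19.1·3.4·0.16] = 2009.04 + 780.899 = 2789.94.
With uncorrelated errors the cross-covariances are all true-score covariance, so they carry over unchanged; only the diagonal terms shrink to ρᵢσᵢ².
True-score variance = [2²·11.6²·0.90 + 2²·19.1²·0.80 + 3.4²·0.58] + 780.899 = 1658.51 + 780.899 = 2439.41.
Reliability = 2439.41 / 2789.94 = 0.874.

0.874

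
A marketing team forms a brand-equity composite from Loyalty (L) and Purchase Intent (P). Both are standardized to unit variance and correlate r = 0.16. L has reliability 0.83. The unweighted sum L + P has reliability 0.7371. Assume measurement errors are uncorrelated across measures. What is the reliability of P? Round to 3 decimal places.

Var(L+P) = 2 + 2·0.16 = 2.320.
True-score variance = ρ_L + ρ_P + 2·0.16, so 0.7371 = (0.83 + ρ_P + 0.32) / 2.320.
ρ_P = 0.7371·2.320 − 0.83 − 0.32 = 0.560.

0.560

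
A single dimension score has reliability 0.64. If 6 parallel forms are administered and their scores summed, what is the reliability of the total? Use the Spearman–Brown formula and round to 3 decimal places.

ρ_k = kρ / (1 + (k−1)ρ) = 6·0.64 / (1 + 5·0.64) = 3.840 / 4.200 = 0.914.

0.914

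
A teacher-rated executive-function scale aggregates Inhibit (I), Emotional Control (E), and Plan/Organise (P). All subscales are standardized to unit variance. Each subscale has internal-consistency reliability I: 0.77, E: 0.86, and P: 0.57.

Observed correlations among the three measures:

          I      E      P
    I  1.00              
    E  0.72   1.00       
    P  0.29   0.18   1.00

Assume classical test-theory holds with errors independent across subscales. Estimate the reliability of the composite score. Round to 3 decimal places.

Var(I+E+P) = 3 + 2·[0.72 + 0.29 + 0.18] = 3 + 2.38 = 5.38.
With uncorrelated errors the cross-covariances are all true-score covariance, so they carry over unchanged; only the diagonal terms shrink to ρᵢσᵢ².
True-score variance = [0.77 + 0.86 + 0.57] + 2.38 = 2.2 + 2.38 = 4.58.
Reliability = 4.58 / 5.38 = 0.851.

0.851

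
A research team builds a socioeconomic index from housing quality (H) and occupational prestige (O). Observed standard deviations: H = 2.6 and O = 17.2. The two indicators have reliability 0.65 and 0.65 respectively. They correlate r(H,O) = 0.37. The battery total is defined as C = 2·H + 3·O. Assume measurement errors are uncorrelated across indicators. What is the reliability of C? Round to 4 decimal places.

0.6741

Var(C) = 2²·2.6² + 3²·17.2² + 2·[6·2.6·17.2·0.37] = 2689.6 + 198.557 = 2888.16.
With uncorrelated errors the cross-covariances are all true-score covariance, so they carry over unchanged; only the diagonal terms shrink to ρᵢσᵢ².
True-score variance = [2²·2.6²·0.65 + 3²·17.2²·0.65] + 198.557 = 1748.24 + 198.557 = 1946.8.
Reliability = 1946.8 / 2888.16 = 0.6741.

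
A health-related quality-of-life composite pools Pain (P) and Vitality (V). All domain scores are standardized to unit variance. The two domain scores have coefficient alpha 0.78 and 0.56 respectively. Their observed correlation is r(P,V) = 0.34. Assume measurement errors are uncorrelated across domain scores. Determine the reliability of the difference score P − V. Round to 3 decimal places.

0.500

Var(P−V) = 1 + 1 − 2·0.34 = 2 − 0.68 = 1.32.
With uncorrelated errors the cross-covariances are all true-score covariance, so they carry over unchanged; only the diagonal terms shrink to ρᵢσᵢ².
True-score variance = [0.78 + 0.56] − 0.68 = 1.34 − 0.68 = 0.66.
Reliability = 0.66 / 1.32 = 0.500.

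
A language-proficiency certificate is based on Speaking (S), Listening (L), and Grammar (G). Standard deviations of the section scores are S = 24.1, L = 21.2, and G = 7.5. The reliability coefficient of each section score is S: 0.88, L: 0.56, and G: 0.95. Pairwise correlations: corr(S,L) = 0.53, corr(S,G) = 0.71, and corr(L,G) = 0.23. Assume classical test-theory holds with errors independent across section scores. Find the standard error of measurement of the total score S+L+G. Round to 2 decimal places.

Var(total) = 1086.5 + 871.38 = 1957.88.
True-score variance = 816.237 + 871.38 = 1687.62, so reliability = 0.8620.
Error variance = 1957.88 − 1687.62 = 270.263; SEM = √270.263 = 16.44.

16.44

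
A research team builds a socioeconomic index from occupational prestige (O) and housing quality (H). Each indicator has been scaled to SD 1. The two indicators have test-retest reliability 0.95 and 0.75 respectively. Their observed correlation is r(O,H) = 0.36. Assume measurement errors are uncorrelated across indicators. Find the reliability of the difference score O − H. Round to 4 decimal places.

Var(O−H) = 1 + 1 − 2·0.36 = 2 − 0.72 = 1.28.
With uncorrelated errors the cross-covariances are all true-score covariance, so they carry over unchanged; only the diagonal terms shrink to ρᵢσᵢ².
True-score variance = [0.95 + 0.75] − 0.72 = 1.7 − 0.72 = 0.98.
Reliability = 0.98 / 1.28 = 0.7656.

0.7656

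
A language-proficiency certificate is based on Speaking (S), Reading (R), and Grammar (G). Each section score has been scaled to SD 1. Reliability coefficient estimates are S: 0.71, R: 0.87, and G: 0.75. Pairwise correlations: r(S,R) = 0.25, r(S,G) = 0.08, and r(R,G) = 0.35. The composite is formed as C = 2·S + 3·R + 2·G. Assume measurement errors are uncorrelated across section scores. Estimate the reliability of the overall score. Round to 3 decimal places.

Var(C) = 2² + 3² + 2² + 2·[6·0.25 + 4·0.08 + 6·0.35] = 17 + 7.84 = 24.84.
Because errors are independent across components, Cov(Tᵢ,Tⱼ) = Cov(Xᵢ,Xⱼ); the off-diagonal part of the true-score variance is the same as above.
True-score variance = [2²·0.71 + 3²·0.87 + 2²·0.75] + 7.84 = 13.67 + 7.84 = 21.51.
Reliability = 21.51 / 24.84 = 0.866.

0.866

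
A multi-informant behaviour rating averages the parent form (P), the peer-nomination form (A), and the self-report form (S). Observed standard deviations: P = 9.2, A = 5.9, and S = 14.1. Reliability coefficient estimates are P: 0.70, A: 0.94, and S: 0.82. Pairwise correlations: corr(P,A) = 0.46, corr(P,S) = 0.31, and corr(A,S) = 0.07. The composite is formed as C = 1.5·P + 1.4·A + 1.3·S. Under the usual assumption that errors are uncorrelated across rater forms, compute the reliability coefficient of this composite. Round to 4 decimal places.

Var(C) = 1.5²·9.2² + 1.4²·5.9² + 1.3²·14.1² + 2·[2.1·9.2·5.9·0.46 + 1.95·9.2·14.1·0.31 + 1.82·5.9·14.1·0.07] = 594.657 + 282.897 = 877.554.
Under uncorrelated errors the observed covariances equal the true-score covariances, so only the own-variance terms attenuate.
True-score variance = [1.5²·9.2²·0.70 + 1.4²·5.9²·0.94 + 1.3²·14.1²·0.82] + 282.897 = 472.953 + 282.897 = 755.85.
Reliability = 755.85 / 877.554 = 0.8613.

0.8613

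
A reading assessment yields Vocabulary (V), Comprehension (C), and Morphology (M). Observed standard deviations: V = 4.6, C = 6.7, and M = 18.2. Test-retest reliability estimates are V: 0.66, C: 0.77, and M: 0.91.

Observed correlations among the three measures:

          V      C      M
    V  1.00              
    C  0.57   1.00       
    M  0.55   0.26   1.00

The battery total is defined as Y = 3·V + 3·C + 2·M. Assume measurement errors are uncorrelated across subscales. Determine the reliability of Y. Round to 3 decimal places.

Var(Y) = 3²·4.6² + 3²·6.7² + 2²·18.2² + 2·[9·4.6·6.7·0.57 + 6·4.6·18.2·0.55 + 6·6.7·18.2·0.26] = 1919.41 + 1249.22 = 3168.63.
With uncorrelated errors the cross-covariances are all true-score covariance, so they carry over unchanged; only the diagonal terms shrink to ρᵢσᵢ².
True-score variance = [3²·4.6²·0.66 + 3²·6.7²·0.77 + 2²·18.2²·0.91] + 1249.22 = 1642.49 + 1249.22 = 2891.71.
Reliability = 2891.71 / 3168.63 = 0.913.

0.913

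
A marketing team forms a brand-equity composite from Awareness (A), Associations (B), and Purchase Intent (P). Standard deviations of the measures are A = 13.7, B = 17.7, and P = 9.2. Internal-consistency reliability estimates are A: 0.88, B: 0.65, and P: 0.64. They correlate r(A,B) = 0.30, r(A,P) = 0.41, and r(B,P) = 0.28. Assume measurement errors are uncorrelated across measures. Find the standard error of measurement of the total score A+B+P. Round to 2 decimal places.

12.75

Var(total) = 585.62 + 340.037 = 925.657.
True-score variance = 422.975 + 340.037 = 763.012, so reliability = 0.8243.
Error variance = 925.657 − 763.012 = 162.645; SEM = √162.645 = 12.75.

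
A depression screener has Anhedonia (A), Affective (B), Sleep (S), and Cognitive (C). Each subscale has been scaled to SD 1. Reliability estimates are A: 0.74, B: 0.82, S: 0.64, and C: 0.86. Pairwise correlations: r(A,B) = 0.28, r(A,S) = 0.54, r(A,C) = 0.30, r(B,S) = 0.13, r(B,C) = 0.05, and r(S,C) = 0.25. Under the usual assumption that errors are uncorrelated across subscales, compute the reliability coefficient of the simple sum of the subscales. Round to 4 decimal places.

Var(A+B+S+C) = 4 + 2·[0.28 + 0.54 + 0.30 + 0.13 + 0.05 + 0.25] = 4 + 3.1 = 7.1.
With uncorrelated errors the cross-covariances are all true-score covariance, so they carry over unchanged; only the diagonal terms shrink to ρᵢσᵢ².
True-score variance = [0.74 + 0.82 + 0.64 + 0.86] + 3.1 = 3.06 + 3.1 = 6.16.
Reliability = 6.16 / 7.1 = 0.8676.

0.8676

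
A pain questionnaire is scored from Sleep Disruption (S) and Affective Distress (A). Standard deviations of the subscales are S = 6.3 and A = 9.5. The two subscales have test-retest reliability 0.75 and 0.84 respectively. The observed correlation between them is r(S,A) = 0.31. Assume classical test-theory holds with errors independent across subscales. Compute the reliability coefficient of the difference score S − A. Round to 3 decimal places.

Var(S−A) = 6.3² + 9.5² − 2·6.3·9.5·0.31 = 129.94 − 37.107 = 92.833.
Under uncorrelated errors the observed covariances equal the true-score covariances, so only the own-variance terms attenuate.
True-score variance = [6.3²·0.75 + 9.5²·0.84] − 37.107 = 105.578 − 37.107 = 68.4705.
Reliability = 68.4705 / 92.833 = 0.738.

0.738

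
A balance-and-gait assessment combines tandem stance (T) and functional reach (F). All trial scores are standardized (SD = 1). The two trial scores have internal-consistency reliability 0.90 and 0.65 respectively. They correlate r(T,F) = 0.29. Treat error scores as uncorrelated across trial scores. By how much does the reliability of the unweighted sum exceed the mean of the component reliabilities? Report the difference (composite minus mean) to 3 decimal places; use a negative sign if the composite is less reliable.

Var(sum) = 2 + 0.58 = 2.58; true-score variance = 1.55 + 0.58 = 2.13; composite reliability = 0.8256.
Mean component reliability = 0.7750.
Difference = 0.8256 − 0.7750 = 0.051.

0.051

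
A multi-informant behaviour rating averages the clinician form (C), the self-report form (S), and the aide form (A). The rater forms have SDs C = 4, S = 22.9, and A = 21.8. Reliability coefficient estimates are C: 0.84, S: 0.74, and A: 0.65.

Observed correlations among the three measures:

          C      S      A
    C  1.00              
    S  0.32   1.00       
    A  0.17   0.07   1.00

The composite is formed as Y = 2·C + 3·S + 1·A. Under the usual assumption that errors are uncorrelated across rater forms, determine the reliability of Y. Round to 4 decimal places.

Var(Y) = 2²·4² + 3²·22.9² + 21.8² + 2·[6·4·22.9·0.32 + 2·4·21.8·0.17 + 3·22.9·21.8·0.07] = 5258.93 + 620.712 = 5879.64.
With uncorrelated errors the cross-covariances are all true-score covariance, so they carry over unchanged; only the diagonal terms shrink to ρᵢσᵢ².
True-score variance = [2²·4²·0.84 + 3²·22.9²·0.74 + 21.8²·0.65] + 620.712 = 3855.24 + 620.712 = 4475.95.
Reliability = 4475.95 / 5879.64 = 0.7613.

0.7613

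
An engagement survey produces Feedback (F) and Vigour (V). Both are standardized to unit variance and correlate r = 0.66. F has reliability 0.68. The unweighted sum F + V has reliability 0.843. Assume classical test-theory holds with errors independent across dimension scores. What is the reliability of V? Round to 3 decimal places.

0.799

Var(F+V) = 2 + 2·0.66 = 3.320.
True-score variance = ρ_F + ρ_V + 2·0.66, so 0.843 = (0.68 + ρ_V + 1.32) / 3.320.
ρ_V = 0.843·3.320 − 0.68 − 1.32 = 0.799.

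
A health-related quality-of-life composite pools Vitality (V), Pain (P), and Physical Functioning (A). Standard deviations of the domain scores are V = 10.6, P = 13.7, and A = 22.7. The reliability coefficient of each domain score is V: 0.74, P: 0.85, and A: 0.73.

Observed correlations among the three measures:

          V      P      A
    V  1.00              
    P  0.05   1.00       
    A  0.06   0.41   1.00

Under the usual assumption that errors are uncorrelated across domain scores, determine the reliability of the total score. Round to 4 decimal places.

0.8236

Var(V+P+A) = 10.6² + 13.7² + 22.7² + 2·[10.6·13.7·0.05 + 10.6·22.7·0.06 + 13.7·22.7·0.41] = 815.34 + 298.408 = 1113.75.
With uncorrelated errors the cross-covariances are all true-score covariance, so they carry over unchanged; only the diagonal terms shrink to ρᵢσᵢ².
True-score variance = [10.6²·0.74 + 13.7²·0.85 + 22.7²·0.73] + 298.408 = 618.845 + 298.408 = 917.253.
Reliability = 917.253 / 1113.75 = 0.8236.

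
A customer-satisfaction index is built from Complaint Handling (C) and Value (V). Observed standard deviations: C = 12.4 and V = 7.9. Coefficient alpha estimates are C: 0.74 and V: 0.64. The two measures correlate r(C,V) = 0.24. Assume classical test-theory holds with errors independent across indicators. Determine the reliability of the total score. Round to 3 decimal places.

0.763

Var(C+V) = 12.4² + 7.9² + 2·[12.4·7.9·0.24] = 216.17 + 47.0208 = 263.191.
With uncorrelated errors the cross-covariances are all true-score covariance, so they carry over unchanged; only the diagonal terms shrink to ρᵢσᵢ².
True-score variance = [12.4²·0.74 + 7.9²·0.64] + 47.0208 = 153.725 + 47.0208 = 200.746.
Reliability = 200.746 / 263.191 = 0.763.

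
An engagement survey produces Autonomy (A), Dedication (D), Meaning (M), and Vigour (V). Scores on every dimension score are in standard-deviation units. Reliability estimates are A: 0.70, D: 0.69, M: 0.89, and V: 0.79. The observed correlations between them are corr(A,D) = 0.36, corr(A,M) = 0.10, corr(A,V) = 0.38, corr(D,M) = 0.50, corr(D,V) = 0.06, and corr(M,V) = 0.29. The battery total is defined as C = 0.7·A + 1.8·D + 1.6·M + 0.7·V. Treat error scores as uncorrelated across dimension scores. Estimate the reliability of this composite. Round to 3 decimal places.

0.872

Var(C) = 0.7² + 1.8² + 1.6² + 0.7² + 2·[1.26·0.36 + 1.12·0.10 + 0.49·0.38 + 2.88·0.50 + 1.26·0.06 + 1.12·0.29] = 6.78 + 5.1844 = 11.9644.
Because errors are independent across components, Cov(Tᵢ,Tⱼ) = Cov(Xᵢ,Xⱼ); the off-diagonal part of the true-score variance is the same as above.
True-score variance = [0.7²·0.70 + 1.8²·0.69 + 1.6²·0.89 + 0.7²·0.79] + 5.1844 = 5.2441 + 5.1844 = 10.4285.
Reliability = 10.4285 / 11.9644 = 0.872.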